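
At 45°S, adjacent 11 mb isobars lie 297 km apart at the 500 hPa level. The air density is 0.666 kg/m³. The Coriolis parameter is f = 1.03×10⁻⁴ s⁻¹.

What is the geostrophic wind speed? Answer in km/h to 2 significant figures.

Pressure gradient: |∂P/∂n| = 1100 Pa / 297000 m = 3.70×10⁻³ Pa/m
Geostrophic balance (pressure-gradient force = Coriolis force):
V_g = (1/(fρ)) |∂P/∂n| = 3.70×10⁻³ / (1.03×10⁻⁴ × 0.666) = 54.0 m/s
Converting: 54.0 m/s × 3.6 = 190 km/h

190 km/h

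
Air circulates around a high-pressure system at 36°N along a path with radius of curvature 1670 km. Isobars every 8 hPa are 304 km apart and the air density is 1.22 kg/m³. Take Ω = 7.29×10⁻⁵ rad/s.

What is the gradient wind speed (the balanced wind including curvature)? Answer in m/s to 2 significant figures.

Coriolis parameter at 36°N:
f = 2Ω sin φ = 2 × 7.29×10⁻⁵ × sin 36° = 8.57×10⁻⁵ s⁻¹
Pressure gradient: |∂P/∂n| = 800 Pa / 304000 m = 2.63×10⁻³ Pa/m
Geostrophic speed: V_g = |∂P/∂n|/(fρ) = 2.63×10⁻³/(8.57×10⁻⁵ × 1.22) = 25.2 m/s
Around a high, pressure-gradient force acts outward with centrifugal, so Coriolis balances both:
fV = (1/ρ)|∂P/∂n| + V²/R  →  V² − fR·V + fR·V_g = 0
With fR = 8.57×10⁻⁵ × 1670×10³ m = 143 m/s:
V = [fR − √((fR)² − 4 fR V_g)]/2 = [143 − √(143² − 4×143×25.2)]/2 = 32.6 m/s
Supergeostrophic (V > V_g = 25.2 m/s), as expected around a high.

33 m/s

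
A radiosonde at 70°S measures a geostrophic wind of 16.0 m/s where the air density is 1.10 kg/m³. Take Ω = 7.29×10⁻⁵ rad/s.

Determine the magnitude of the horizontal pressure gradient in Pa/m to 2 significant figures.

2.4×10⁻³ Pa/m

Coriolis parameter at 70°S:
f = 2Ω sin φ = 2 × 7.29×10⁻⁵ × sin 70° = 1.37×10⁻⁴ s⁻¹
Geostrophic balance rearranged: |∂P/∂n| = f ρ V_g
|∂P/∂n| = 1.37×10⁻⁴ × 1.10 × 16.0 = 2.41×10⁻³ Pa/m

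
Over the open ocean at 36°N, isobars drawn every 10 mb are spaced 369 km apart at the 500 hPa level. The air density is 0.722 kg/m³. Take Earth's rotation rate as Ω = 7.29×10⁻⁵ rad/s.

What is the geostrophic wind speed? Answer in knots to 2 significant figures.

Coriolis parameter at 36°N:
f = 2Ω sin φ = 2 × 7.29×10⁻⁵ × sin 36° = 8.57×10⁻⁵ s⁻¹
Pressure gradient: |∂P/∂n| = 1000 Pa / 369000 m = 2.71×10⁻³ Pa/m
Geostrophic balance (pressure-gradient force = Coriolis force):
V_g = (1/(fρ)) |∂P/∂n| = 2.71×10⁻³ / (8.57×10⁻⁵ × 0.722) = 43.8 m/s
Converting: 43.8 m/s × 1.944 = 85 knots

85 knots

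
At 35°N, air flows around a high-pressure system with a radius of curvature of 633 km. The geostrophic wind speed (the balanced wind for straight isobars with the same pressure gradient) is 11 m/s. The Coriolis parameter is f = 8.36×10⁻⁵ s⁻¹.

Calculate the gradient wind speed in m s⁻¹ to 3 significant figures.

15.6 m s⁻¹

Around a high, pressure-gradient force acts outward with centrifugal, so Coriolis balances both:
fV = (1/ρ)|∂P/∂n| + V²/R  →  V² − fR·V + fR·V_g = 0
With fR = 8.36×10⁻⁵ × 633×10³ m = 52.9 m/s:
V = [fR − √((fR)² − 4 fR V_g)]/2 = [52.9 − √(52.9² − 4×52.9×11)]/2 = 15.6 m/s
Supergeostrophic (V > V_g = 11 m/s), as expected around a high.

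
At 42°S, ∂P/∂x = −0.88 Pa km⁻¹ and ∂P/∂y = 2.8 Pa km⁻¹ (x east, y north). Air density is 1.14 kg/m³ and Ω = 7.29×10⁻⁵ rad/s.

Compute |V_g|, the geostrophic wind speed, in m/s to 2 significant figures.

26 m/s

Coriolis parameter at 42°S:
f = 2Ω sin φ = 2 × 7.29×10⁻⁵ × sin 42° = 9.76×10⁻⁵ s⁻¹
In the Southern Hemisphere f is negative: f = −9.76×10⁻⁵ s⁻¹.
Component geostrophic relations (x east, y north):
u_g = −(1/(fρ)) ∂P/∂y,  v_g = (1/(fρ)) ∂P/∂x
u_g = −(2.8×10⁻³)/(−9.76×10⁻⁵ × 1.14) = 25.2 m/s;  v_g = (−0.88×10⁻³)/(−9.76×10⁻⁵ × 1.14) = 7.91 m/s
|V_g| = √(u_g² + v_g²) = 26.4 m/s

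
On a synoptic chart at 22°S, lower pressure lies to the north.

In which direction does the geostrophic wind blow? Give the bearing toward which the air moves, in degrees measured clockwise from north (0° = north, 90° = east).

The pressure-gradient force points toward the north (bearing 000°).
Geostrophic balance: in the Southern Hemisphere the Coriolis force deflects motion to the left, so the geostrophic wind blows 90° to the left of the pressure-gradient force (low pressure on the right).
Rotating 000° by 90° counterclockwise gives 270° — the wind blows toward the west.

270°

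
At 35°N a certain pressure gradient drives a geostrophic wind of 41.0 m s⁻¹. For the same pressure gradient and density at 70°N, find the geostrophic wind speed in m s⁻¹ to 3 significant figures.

25.0 m s⁻¹

With the same pressure gradient and density, V_g ∝ 1/f ∝ 1/sin φ.
V₂ = V₁ · sin φ₁ / sin φ₂ = 41.0 × sin 35° / sin 70°
V₂ = 41.0 × 0.5736/0.9397 = 25.0 m s⁻¹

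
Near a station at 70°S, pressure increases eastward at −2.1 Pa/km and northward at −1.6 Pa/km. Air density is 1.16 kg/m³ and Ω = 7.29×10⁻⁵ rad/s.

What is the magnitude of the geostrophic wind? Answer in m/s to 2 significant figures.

Coriolis parameter at 70°S:
f = 2Ω sin φ = 2 × 7.29×10⁻⁵ × sin 70° = 1.37×10⁻⁴ s⁻¹
In the Southern Hemisphere f is negative: f = −1.37×10⁻⁴ s⁻¹.
Component geostrophic relations (x east, y north):
u_g = −(1/(fρ)) ∂P/∂y,  v_g = (1/(fρ)) ∂P/∂x
u_g = −(−1.6×10⁻³)/(−1.37×10⁻⁴ × 1.16) = −10.1 m/s;  v_g = (−2.1×10⁻³)/(−1.37×10⁻⁴ × 1.16) = 13.2 m/s
|V_g| = √(u_g² + v_g²) = 16.6 m/s

17 m/s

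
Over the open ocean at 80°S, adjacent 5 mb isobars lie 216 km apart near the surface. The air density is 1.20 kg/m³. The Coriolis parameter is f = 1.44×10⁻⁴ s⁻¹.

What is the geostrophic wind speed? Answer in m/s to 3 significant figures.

Pressure gradient: |∂P/∂n| = 500 Pa / 216000 m = 2.31×10⁻³ Pa/m
Geostrophic balance (pressure-gradient force = Coriolis force):
V_g = (1/(fρ)) |∂P/∂n| = 2.31×10⁻³ / (1.44×10⁻⁴ × 1.20) = 13.4 m/s

13.4 m/s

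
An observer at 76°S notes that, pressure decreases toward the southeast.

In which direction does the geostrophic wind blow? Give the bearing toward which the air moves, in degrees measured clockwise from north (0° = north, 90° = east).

The pressure-gradient force points toward the southeast (bearing 135°).
Geostrophic balance: in the Southern Hemisphere the Coriolis force deflects motion to the left, so the geostrophic wind blows 90° to the left of the pressure-gradient force (low pressure on the right).
Rotating 135° by 90° counterclockwise gives 045° — the wind blows toward the northeast.

045°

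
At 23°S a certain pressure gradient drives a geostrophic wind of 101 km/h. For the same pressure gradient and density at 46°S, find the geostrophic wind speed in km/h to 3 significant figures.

54.9 km/h

With the same pressure gradient and density, V_g ∝ 1/f ∝ 1/sin φ.
V₂ = V₁ · sin φ₁ / sin φ₂ = 101 × sin 23° / sin 46°
V₂ = 101 × 0.3907/0.7193 = 54.9 km/h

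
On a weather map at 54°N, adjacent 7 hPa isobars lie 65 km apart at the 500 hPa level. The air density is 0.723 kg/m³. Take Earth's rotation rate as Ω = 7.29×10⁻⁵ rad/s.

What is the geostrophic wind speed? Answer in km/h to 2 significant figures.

450 km/h

Coriolis parameter at 54°N:
f = 2Ω sin φ = 2 × 7.29×10⁻⁵ × sin 54° = 1.18×10⁻⁴ s⁻¹
Pressure gradient: |∂P/∂n| = 700 Pa / 65000 m = 1.08×10⁻² Pa/m
Geostrophic balance (pressure-gradient force = Coriolis force):
V_g = (1/(fρ)) |∂P/∂n| = 1.08×10⁻² / (1.18×10⁻⁴ × 0.723) = 126 m/s
Converting: 126 m/s × 3.6 = 450 km/h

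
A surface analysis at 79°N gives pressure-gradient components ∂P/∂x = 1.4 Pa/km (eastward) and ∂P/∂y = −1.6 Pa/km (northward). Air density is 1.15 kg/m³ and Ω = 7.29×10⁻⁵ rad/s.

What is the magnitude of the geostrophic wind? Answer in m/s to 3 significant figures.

12.9 m/s

Coriolis parameter at 79°N:
f = 2Ω sin φ = 2 × 7.29×10⁻⁵ × sin 79° = 1.43×10⁻⁴ s⁻¹
Component geostrophic relations (x east, y north):
u_g = −(1/(fρ)) ∂P/∂y,  v_g = (1/(fρ)) ∂P/∂x
u_g = −(−1.6×10⁻³)/(1.43×10⁻⁴ × 1.15) = 9.72 m/s;  v_g = (1.4×10⁻³)/(1.43×10⁻⁴ × 1.15) = 8.51 m/s
|V_g| = √(u_g² + v_g²) = 12.9 m/s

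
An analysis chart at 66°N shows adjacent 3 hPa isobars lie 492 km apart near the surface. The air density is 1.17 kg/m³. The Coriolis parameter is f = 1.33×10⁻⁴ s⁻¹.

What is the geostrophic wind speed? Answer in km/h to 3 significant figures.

Pressure gradient: |∂P/∂n| = 300 Pa / 492000 m = 6.10×10⁻⁴ Pa/m
Geostrophic balance (pressure-gradient force = Coriolis force):
V_g = (1/(fρ)) |∂P/∂n| = 6.10×10⁻⁴ / (1.33×10⁻⁴ × 1.17) = 3.92 m/s
Converting: 3.92 m/s × 3.6 = 14.1 km/h

14.1 km/h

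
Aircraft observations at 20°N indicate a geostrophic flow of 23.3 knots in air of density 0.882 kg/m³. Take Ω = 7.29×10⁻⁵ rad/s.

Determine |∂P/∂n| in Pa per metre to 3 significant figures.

Coriolis parameter at 20°N:
f = 2Ω sin φ = 2 × 7.29×10⁻⁵ × sin 20° = 4.99×10⁻⁵ s⁻¹
Wind speed in SI: 23.3 knots = 12.0 m/s
Geostrophic balance rearranged: |∂P/∂n| = f ρ V_g
|∂P/∂n| = 4.99×10⁻⁵ × 0.882 × 12.0 = 5.27×10⁻⁴ Pa/m

5.27×10⁻⁴ Pa/m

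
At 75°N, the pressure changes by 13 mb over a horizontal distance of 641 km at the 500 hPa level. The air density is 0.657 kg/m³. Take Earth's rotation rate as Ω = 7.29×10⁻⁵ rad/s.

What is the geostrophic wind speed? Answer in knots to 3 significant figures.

Coriolis parameter at 75°N:
f = 2Ω sin φ = 2 × 7.29×10⁻⁵ × sin 75° = 1.41×10⁻⁴ s⁻¹
Pressure gradient: |∂P/∂n| = 1300 Pa / 641000 m = 2.03×10⁻³ Pa/m
Geostrophic balance (pressure-gradient force = Coriolis force):
V_g = (1/(fρ)) |∂P/∂n| = 2.03×10⁻³ / (1.41×10⁻⁴ × 0.657) = 21.9 m/s
Converting: 21.9 m/s × 1.944 = 42.6 knots

42.6 knots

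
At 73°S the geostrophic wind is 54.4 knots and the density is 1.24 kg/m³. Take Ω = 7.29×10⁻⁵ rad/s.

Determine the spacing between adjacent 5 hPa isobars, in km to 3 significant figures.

103 km

Coriolis parameter at 73°S:
f = 2Ω sin φ = 2 × 7.29×10⁻⁵ × sin 73° = 1.39×10⁻⁴ s⁻¹
Wind speed in SI: 54.4 knots = 28.0 m/s
Geostrophic balance rearranged: |∂P/∂n| = f ρ V_g
|∂P/∂n| = 1.39×10⁻⁴ × 1.24 × 28.0 = 4.84×10⁻³ Pa/m
Isobar spacing: Δn = ΔP/|∂P/∂n| = 500 Pa / 4.84×10⁻³ Pa/m = 103337 m ≈ 103 km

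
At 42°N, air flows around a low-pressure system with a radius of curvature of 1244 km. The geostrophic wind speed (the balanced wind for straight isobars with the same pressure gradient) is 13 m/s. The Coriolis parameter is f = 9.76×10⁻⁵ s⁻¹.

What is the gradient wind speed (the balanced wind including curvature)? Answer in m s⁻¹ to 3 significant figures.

11.8 m s⁻¹

Around a low, centrifugal force acts outward with Coriolis, so pressure-gradient force balances both:
(1/ρ)|∂P/∂n| = fV + V²/R  →  V² + fR·V − fR·V_g = 0
With fR = 9.76×10⁻⁵ × 1244×10³ m = 121 m/s:
V = [−fR + √((fR)² + 4 fR V_g)]/2 = [−121 + √(121² + 4×121×13)]/2 = 11.8 m/s
Subgeostrophic (V < V_g = 13 m/s), as expected around a low.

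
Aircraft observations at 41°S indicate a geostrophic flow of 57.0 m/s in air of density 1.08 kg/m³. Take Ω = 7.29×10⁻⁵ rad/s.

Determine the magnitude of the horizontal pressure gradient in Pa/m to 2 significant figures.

Coriolis parameter at 41°S:
f = 2Ω sin φ = 2 × 7.29×10⁻⁵ × sin 41° = 9.57×10⁻⁵ s⁻¹
Geostrophic balance rearranged: |∂P/∂n| = f ρ V_g
|∂P/∂n| = 9.57×10⁻⁵ × 1.08 × 57.0 = 5.89×10⁻³ Pa/m

5.9×10⁻³ Pa/m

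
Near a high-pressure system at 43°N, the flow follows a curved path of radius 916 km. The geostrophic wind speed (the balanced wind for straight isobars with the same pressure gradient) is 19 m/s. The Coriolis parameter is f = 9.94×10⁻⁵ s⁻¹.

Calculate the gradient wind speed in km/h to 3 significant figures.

Around a high, pressure-gradient force acts outward with centrifugal, so Coriolis balances both:
fV = (1/ρ)|∂P/∂n| + V²/R  →  V² − fR·V + fR·V_g = 0
With fR = 9.94×10⁻⁵ × 916×10³ m = 91.1 m/s:
V = [fR − √((fR)² − 4 fR V_g)]/2 = [91.1 − √(91.1² − 4×91.1×19)]/2 = 27 m/s
Supergeostrophic (V > V_g = 19 m/s), as expected around a high.
Converting: 27 m/s × 3.6 = 97.3 km/h

97.3 km/h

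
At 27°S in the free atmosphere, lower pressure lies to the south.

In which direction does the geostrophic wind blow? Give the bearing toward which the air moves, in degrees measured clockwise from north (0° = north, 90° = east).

090°

The pressure-gradient force points toward the south (bearing 180°).
Geostrophic balance: in the Southern Hemisphere the Coriolis force deflects motion to the left, so the geostrophic wind blows 90° to the left of the pressure-gradient force (low pressure on the right).
Rotating 180° by 90° counterclockwise gives 090° — the wind blows toward the east.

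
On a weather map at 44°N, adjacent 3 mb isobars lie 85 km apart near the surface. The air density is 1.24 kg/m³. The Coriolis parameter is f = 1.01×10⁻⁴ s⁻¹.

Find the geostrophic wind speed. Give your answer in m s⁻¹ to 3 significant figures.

Pressure gradient: |∂P/∂n| = 300 Pa / 85000 m = 3.53×10⁻³ Pa/m
Geostrophic balance (pressure-gradient force = Coriolis force):
V_g = (1/(fρ)) |∂P/∂n| = 3.53×10⁻³ / (1.01×10⁻⁴ × 1.24) = 28.2 m/s

28.2 m s⁻¹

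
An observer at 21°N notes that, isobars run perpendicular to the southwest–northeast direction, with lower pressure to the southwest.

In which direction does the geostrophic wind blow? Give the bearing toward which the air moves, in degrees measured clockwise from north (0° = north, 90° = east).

The pressure-gradient force points toward the southwest (bearing 225°).
Geostrophic balance: in the Northern Hemisphere the Coriolis force deflects motion to the right, so the geostrophic wind blows 90° to the right of the pressure-gradient force (low pressure on the left).
Rotating 225° by 90° clockwise gives 315° — the wind blows toward the northwest.

315°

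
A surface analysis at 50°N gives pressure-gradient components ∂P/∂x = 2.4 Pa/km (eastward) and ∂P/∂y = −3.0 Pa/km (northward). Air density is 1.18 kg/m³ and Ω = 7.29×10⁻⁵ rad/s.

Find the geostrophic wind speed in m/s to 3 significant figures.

29.2 m/s

Coriolis parameter at 50°N:
f = 2Ω sin φ = 2 × 7.29×10⁻⁵ × sin 50° = 1.12×10⁻⁴ s⁻¹
Component geostrophic relations (x east, y north):
u_g = −(1/(fρ)) ∂P/∂y,  v_g = (1/(fρ)) ∂P/∂x
u_g = −(−3.0×10⁻³)/(1.12×10⁻⁴ × 1.18) = 22.8 m/s;  v_g = (2.4×10⁻³)/(1.12×10⁻⁴ × 1.18) = 18.2 m/s
|V_g| = √(u_g² + v_g²) = 29.2 m/s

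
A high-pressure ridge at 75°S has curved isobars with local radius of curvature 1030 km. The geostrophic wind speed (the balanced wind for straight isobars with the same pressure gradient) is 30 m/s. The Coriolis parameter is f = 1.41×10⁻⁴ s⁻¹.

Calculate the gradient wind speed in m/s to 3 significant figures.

Around a high, pressure-gradient force acts outward with centrifugal, so Coriolis balances both:
fV = (1/ρ)|∂P/∂n| + V²/R  →  V² − fR·V + fR·V_g = 0
With fR = 1.41×10⁻⁴ × 1030×10³ m = 145 m/s:
V = [fR − √((fR)² − 4 fR V_g)]/2 = [145 − √(145² − 4×145×30)]/2 = 42.3 m/s
Supergeostrophic (V > V_g = 30 m/s), as expected around a high.

42.3 m/s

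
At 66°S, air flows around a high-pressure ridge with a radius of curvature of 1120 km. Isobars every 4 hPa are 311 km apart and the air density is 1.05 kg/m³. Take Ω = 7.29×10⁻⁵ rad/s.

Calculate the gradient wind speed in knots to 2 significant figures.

19 knots

Coriolis parameter at 66°S:
f = 2Ω sin φ = 2 × 7.29×10⁻⁵ × sin 66° = 1.33×10⁻⁴ s⁻¹
Pressure gradient: |∂P/∂n| = 400 Pa / 311000 m = 1.29×10⁻³ Pa/m
Geostrophic speed: V_g = |∂P/∂n|/(fρ) = 1.29×10⁻³/(1.33×10⁻⁴ × 1.05) = 9.20 m/s
Around a high, pressure-gradient force acts outward with centrifugal, so Coriolis balances both:
fV = (1/ρ)|∂P/∂n| + V²/R  →  V² − fR·V + fR·V_g = 0
With fR = 1.33×10⁻⁴ × 1120×10³ m = 149 m/s:
V = [fR − √((fR)² − 4 fR V_g)]/2 = [149 − √(149² − 4×149×9.2)]/2 = 9.85 m/s
Supergeostrophic (V > V_g = 9.2 m/s), as expected around a high.
Converting: 9.85 m/s × 1.944 = 19 knots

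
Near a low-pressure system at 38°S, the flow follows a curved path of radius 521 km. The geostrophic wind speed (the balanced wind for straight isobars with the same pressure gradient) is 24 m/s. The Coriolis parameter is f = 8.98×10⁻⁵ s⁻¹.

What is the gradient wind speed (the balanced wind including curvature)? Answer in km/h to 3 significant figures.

62.9 km/h

Around a low, centrifugal force acts outward with Coriolis, so pressure-gradient force balances both:
(1/ρ)|∂P/∂n| = fV + V²/R  →  V² + fR·V − fR·V_g = 0
With fR = 8.98×10⁻⁵ × 521×10³ m = 46.8 m/s:
V = [−fR + √((fR)² + 4 fR V_g)]/2 = [−46.8 + √(46.8² + 4×46.8×24)]/2 = 17.5 m/s
Subgeostrophic (V < V_g = 24 m/s), as expected around a low.
Converting: 17.5 m/s × 3.6 = 62.9 km/h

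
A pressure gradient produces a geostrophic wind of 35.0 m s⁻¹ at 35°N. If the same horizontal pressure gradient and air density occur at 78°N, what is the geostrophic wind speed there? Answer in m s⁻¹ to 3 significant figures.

With the same pressure gradient and density, V_g ∝ 1/f ∝ 1/sin φ.
V₂ = V₁ · sin φ₁ / sin φ₂ = 35.0 × sin 35° / sin 78°
V₂ = 35.0 × 0.5736/0.9781 = 20.5 m s⁻¹

20.5 m s⁻¹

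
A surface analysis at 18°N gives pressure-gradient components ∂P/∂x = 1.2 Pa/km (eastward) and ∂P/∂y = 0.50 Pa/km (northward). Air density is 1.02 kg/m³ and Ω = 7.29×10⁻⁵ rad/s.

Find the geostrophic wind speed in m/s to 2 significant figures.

Coriolis parameter at 18°N:
f = 2Ω sin φ = 2 × 7.29×10⁻⁵ × sin 18° = 4.51×10⁻⁵ s⁻¹
Component geostrophic relations (x east, y north):
u_g = −(1/(fρ)) ∂P/∂y,  v_g = (1/(fρ)) ∂P/∂x
u_g = −(0.50×10⁻³)/(4.51×10⁻⁵ × 1.02) = −10.9 m/s;  v_g = (1.2×10⁻³)/(4.51×10⁻⁵ × 1.02) = 26.1 m/s
|V_g| = √(u_g² + v_g²) = 28.3 m/s

28 m/s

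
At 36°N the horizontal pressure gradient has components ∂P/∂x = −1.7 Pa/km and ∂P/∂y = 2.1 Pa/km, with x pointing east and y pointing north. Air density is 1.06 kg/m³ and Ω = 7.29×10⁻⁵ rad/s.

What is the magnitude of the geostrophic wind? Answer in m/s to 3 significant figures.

29.7 m/s

Coriolis parameter at 36°N:
f = 2Ω sin φ = 2 × 7.29×10⁻⁵ × sin 36° = 8.57×10⁻⁵ s⁻¹
Component geostrophic relations (x east, y north):
u_g = −(1/(fρ)) ∂P/∂y,  v_g = (1/(fρ)) ∂P/∂x
u_g = −(2.1×10⁻³)/(8.57×10⁻⁵ × 1.06) = −23.1 m/s;  v_g = (−1.7×10⁻³)/(8.57×10⁻⁵ × 1.06) = −18.7 m/s
|V_g| = √(u_g² + v_g²) = 29.7 m/s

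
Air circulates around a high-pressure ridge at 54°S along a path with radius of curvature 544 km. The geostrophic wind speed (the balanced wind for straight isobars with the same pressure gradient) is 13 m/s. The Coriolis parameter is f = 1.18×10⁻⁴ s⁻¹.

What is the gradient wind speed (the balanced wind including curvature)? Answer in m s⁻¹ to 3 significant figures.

18.1 m s⁻¹

Around a high, pressure-gradient force acts outward with centrifugal, so Coriolis balances both:
fV = (1/ρ)|∂P/∂n| + V²/R  →  V² − fR·V + fR·V_g = 0
With fR = 1.18×10⁻⁴ × 544×10³ m = 64.2 m/s:
V = [fR − √((fR)² − 4 fR V_g)]/2 = [64.2 − √(64.2² − 4×64.2×13)]/2 = 18.1 m/s
Supergeostrophic (V > V_g = 13 m/s), as expected around a high.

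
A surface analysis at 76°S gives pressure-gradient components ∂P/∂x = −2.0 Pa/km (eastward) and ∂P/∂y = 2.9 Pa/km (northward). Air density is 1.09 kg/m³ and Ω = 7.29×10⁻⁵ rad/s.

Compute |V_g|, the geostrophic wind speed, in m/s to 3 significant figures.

22.8 m/s

Coriolis parameter at 76°S:
f = 2Ω sin φ = 2 × 7.29×10⁻⁵ × sin 76° = 1.41×10⁻⁴ s⁻¹
In the Southern Hemisphere f is negative: f = −1.41×10⁻⁴ s⁻¹.
Component geostrophic relations (x east, y north):
u_g = −(1/(fρ)) ∂P/∂y,  v_g = (1/(fρ)) ∂P/∂x
u_g = −(2.9×10⁻³)/(−1.41×10⁻⁴ × 1.09) = 18.8 m/s;  v_g = (−2.0×10⁻³)/(−1.41×10⁻⁴ × 1.09) = 13.0 m/s
|V_g| = √(u_g² + v_g²) = 22.8 m/s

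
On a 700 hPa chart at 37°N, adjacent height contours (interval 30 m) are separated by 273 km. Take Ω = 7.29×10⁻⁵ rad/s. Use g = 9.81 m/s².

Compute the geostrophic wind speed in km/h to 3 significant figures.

44.2 km/h

Coriolis parameter at 37°N:
f = 2Ω sin φ = 2 × 7.29×10⁻⁵ × sin 37° = 8.77×10⁻⁵ s⁻¹
Height gradient: |∂Z/∂n| = 30 m / 273000 m = 1.10×10⁻⁴
On a pressure surface, geostrophic balance gives V_g = (g/f)|∂Z/∂n|:
V_g = 9.81 × 1.10×10⁻⁴ / 8.77×10⁻⁵ = 12.3 m/s
Converting: 12.3 m/s × 3.6 = 44.2 km/h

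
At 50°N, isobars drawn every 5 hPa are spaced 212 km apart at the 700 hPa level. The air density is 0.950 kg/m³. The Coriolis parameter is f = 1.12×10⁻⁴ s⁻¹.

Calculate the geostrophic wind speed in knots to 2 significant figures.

Pressure gradient: |∂P/∂n| = 500 Pa / 212000 m = 2.36×10⁻³ Pa/m
Geostrophic balance (pressure-gradient force = Coriolis force):
V_g = (1/(fρ)) |∂P/∂n| = 2.36×10⁻³ / (1.12×10⁻⁴ × 0.950) = 22.2 m/s
Converting: 22.2 m/s × 1.944 = 43 knots

43 knots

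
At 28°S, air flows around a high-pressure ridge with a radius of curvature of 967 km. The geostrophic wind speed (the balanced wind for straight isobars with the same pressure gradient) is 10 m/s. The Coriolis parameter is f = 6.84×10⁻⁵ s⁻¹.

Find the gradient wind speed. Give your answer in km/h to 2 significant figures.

Around a high, pressure-gradient force acts outward with centrifugal, so Coriolis balances both:
fV = (1/ρ)|∂P/∂n| + V²/R  →  V² − fR·V + fR·V_g = 0
With fR = 6.84×10⁻⁵ × 967×10³ m = 66.1 m/s:
V = [fR − √((fR)² − 4 fR V_g)]/2 = [66.1 − √(66.1² − 4×66.1×10)]/2 = 12.3 m/s
Supergeostrophic (V > V_g = 10 m/s), as expected around a high.
Converting: 12.3 m/s × 3.6 = 44 km/h

44 km/h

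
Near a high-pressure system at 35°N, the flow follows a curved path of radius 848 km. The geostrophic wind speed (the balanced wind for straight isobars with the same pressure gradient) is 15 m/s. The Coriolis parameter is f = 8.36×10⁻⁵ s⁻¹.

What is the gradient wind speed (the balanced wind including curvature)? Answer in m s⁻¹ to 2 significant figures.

22 m s⁻¹

Around a high, pressure-gradient force acts outward with centrifugal, so Coriolis balances both:
fV = (1/ρ)|∂P/∂n| + V²/R  →  V² − fR·V + fR·V_g = 0
With fR = 8.36×10⁻⁵ × 848×10³ m = 70.9 m/s:
V = [fR − √((fR)² − 4 fR V_g)]/2 = [70.9 − √(70.9² − 4×70.9×15)]/2 = 21.6 m/s
Supergeostrophic (V > V_g = 15 m/s), as expected around a high.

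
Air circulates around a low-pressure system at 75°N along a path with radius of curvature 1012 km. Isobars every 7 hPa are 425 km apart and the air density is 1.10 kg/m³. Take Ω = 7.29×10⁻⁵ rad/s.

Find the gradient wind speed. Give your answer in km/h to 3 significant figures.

Coriolis parameter at 75°N:
f = 2Ω sin φ = 2 × 7.29×10⁻⁵ × sin 75° = 1.41×10⁻⁴ s⁻¹
Pressure gradient: |∂P/∂n| = 700 Pa / 425000 m = 1.65×10⁻³ Pa/m
Geostrophic speed: V_g = |∂P/∂n|/(fρ) = 1.65×10⁻³/(1.41×10⁻⁴ × 1.10) = 10.6 m/s
Around a low, centrifugal force acts outward with Coriolis, so pressure-gradient force balances both:
(1/ρ)|∂P/∂n| = fV + V²/R  →  V² + fR·V − fR·V_g = 0
With fR = 1.41×10⁻⁴ × 1012×10³ m = 143 m/s:
V = [−fR + √((fR)² + 4 fR V_g)]/2 = [−143 + √(143² + 4×143×10.6)]/2 = 9.94 m/s
Subgeostrophic (V < V_g = 10.6 m/s), as expected around a low.
Converting: 9.94 m/s × 3.6 = 35.8 km/h

35.8 km/h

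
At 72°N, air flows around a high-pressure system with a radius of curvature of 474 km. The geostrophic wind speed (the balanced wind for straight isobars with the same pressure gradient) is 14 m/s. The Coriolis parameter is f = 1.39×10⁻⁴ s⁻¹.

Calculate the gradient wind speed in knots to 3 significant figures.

Around a high, pressure-gradient force acts outward with centrifugal, so Coriolis balances both:
fV = (1/ρ)|∂P/∂n| + V²/R  →  V² − fR·V + fR·V_g = 0
With fR = 1.39×10⁻⁴ × 474×10³ m = 65.9 m/s:
V = [fR − √((fR)² − 4 fR V_g)]/2 = [65.9 − √(65.9² − 4×65.9×14)]/2 = 20.2 m/s
Supergeostrophic (V > V_g = 14 m/s), as expected around a high.
Converting: 20.2 m/s × 1.944 = 39.2 knots

39.2 knots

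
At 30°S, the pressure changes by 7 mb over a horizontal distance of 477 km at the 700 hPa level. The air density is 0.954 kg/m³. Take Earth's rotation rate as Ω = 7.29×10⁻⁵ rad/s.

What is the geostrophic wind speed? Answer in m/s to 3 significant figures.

21.1 m/s

Coriolis parameter at 30°S:
f = 2Ω sin φ = 2 × 7.29×10⁻⁵ × sin 30° = 7.29×10⁻⁵ s⁻¹
Pressure gradient: |∂P/∂n| = 700 Pa / 477000 m = 1.47×10⁻³ Pa/m
Geostrophic balance (pressure-gradient force = Coriolis force):
V_g = (1/(fρ)) |∂P/∂n| = 1.47×10⁻³ / (7.29×10⁻⁵ × 0.954) = 21.1 m/s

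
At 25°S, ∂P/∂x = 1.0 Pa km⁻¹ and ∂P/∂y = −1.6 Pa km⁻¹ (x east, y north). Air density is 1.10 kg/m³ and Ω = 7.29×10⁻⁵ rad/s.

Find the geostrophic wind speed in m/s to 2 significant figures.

Coriolis parameter at 25°S:
f = 2Ω sin φ = 2 × 7.29×10⁻⁵ × sin 25° = 6.16×10⁻⁵ s⁻¹
In the Southern Hemisphere f is negative: f = −6.16×10⁻⁵ s⁻¹.
Component geostrophic relations (x east, y north):
u_g = −(1/(fρ)) ∂P/∂y,  v_g = (1/(fρ)) ∂P/∂x
u_g = −(−1.6×10⁻³)/(−6.16×10⁻⁵ × 1.10) = −23.6 m/s;  v_g = (1.0×10⁻³)/(−6.16×10⁻⁵ × 1.10) = −14.8 m/s
|V_g| = √(u_g² + v_g²) = 27.8 m/s

28 m/s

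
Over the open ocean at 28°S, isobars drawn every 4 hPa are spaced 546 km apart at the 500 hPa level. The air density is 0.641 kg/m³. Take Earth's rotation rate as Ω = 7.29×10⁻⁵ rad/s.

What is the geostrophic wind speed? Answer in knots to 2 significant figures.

32 knots

Coriolis parameter at 28°S:
f = 2Ω sin φ = 2 × 7.29×10⁻⁵ × sin 28° = 6.84×10⁻⁵ s⁻¹
Pressure gradient: |∂P/∂n| = 400 Pa / 546000 m = 7.33×10⁻⁴ Pa/m
Geostrophic balance (pressure-gradient force = Coriolis force):
V_g = (1/(fρ)) |∂P/∂n| = 7.33×10⁻⁴ / (6.84×10⁻⁵ × 0.641) = 16.7 m/s
Converting: 16.7 m/s × 1.944 = 32 knots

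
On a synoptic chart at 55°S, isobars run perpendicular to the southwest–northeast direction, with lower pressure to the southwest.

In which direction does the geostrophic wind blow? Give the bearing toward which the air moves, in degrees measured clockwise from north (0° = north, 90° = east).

The pressure-gradient force points toward the southwest (bearing 225°).
Geostrophic balance: in the Southern Hemisphere the Coriolis force deflects motion to the left, so the geostrophic wind blows 90° to the left of the pressure-gradient force (low pressure on the right).
Rotating 225° by 90° counterclockwise gives 135° — the wind blows toward the southeast.

135°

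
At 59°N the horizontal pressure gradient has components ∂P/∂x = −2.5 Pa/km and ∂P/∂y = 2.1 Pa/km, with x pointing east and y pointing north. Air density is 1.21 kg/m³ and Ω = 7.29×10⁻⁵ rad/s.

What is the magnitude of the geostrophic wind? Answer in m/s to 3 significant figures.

Coriolis parameter at 59°N:
f = 2Ω sin φ = 2 × 7.29×10⁻⁵ × sin 59° = 1.25×10⁻⁴ s⁻¹
Component geostrophic relations (x east, y north):
u_g = −(1/(fρ)) ∂P/∂y,  v_g = (1/(fρ)) ∂P/∂x
u_g = −(2.1×10⁻³)/(1.25×10⁻⁴ × 1.21) = −13.9 m/s;  v_g = (−2.5×10⁻³)/(1.25×10⁻⁴ × 1.21) = −16.5 m/s
|V_g| = √(u_g² + v_g²) = 21.6 m/s

21.6 m/s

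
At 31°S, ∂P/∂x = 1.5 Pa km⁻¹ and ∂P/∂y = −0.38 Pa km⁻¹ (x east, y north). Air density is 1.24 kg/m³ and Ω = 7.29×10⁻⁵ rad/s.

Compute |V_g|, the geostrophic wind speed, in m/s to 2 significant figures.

17 m/s

Coriolis parameter at 31°S:
f = 2Ω sin φ = 2 × 7.29×10⁻⁵ × sin 31° = 7.51×10⁻⁵ s⁻¹
In the Southern Hemisphere f is negative: f = −7.51×10⁻⁵ s⁻¹.
Component geostrophic relations (x east, y north):
u_g = −(1/(fρ)) ∂P/∂y,  v_g = (1/(fρ)) ∂P/∂x
u_g = −(−0.38×10⁻³)/(−7.51×10⁻⁵ × 1.24) = −4.08 m/s;  v_g = (1.5×10⁻³)/(−7.51×10⁻⁵ × 1.24) = −16.1 m/s
|V_g| = √(u_g² + v_g²) = 16.6 m/s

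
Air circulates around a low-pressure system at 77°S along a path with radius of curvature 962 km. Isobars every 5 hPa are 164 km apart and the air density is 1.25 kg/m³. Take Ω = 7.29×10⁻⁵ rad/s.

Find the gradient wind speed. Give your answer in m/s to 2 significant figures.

15 m/s

Coriolis parameter at 77°S:
f = 2Ω sin φ = 2 × 7.29×10⁻⁵ × sin 77° = 1.42×10⁻⁴ s⁻¹
Pressure gradient: |∂P/∂n| = 500 Pa / 164000 m = 3.05×10⁻³ Pa/m
Geostrophic speed: V_g = |∂P/∂n|/(fρ) = 3.05×10⁻³/(1.42×10⁻⁴ × 1.25) = 17.2 m/s
Around a low, centrifugal force acts outward with Coriolis, so pressure-gradient force balances both:
(1/ρ)|∂P/∂n| = fV + V²/R  →  V² + fR·V − fR·V_g = 0
With fR = 1.42×10⁻⁴ × 962×10³ m = 137 m/s:
V = [−fR + √((fR)² + 4 fR V_g)]/2 = [−137 + √(137² + 4×137×17.2)]/2 = 15.4 m/s
Subgeostrophic (V < V_g = 17.2 m/s), as expected around a low.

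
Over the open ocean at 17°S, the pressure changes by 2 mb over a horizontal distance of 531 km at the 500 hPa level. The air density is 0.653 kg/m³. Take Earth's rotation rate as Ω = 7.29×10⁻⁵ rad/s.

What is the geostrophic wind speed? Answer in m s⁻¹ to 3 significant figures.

13.5 m s⁻¹

Coriolis parameter at 17°S:
f = 2Ω sin φ = 2 × 7.29×10⁻⁵ × sin 17° = 4.26×10⁻⁵ s⁻¹
Pressure gradient: |∂P/∂n| = 200 Pa / 531000 m = 3.77×10⁻⁴ Pa/m
Geostrophic balance (pressure-gradient force = Coriolis force):
V_g = (1/(fρ)) |∂P/∂n| = 3.77×10⁻⁴ / (4.26×10⁻⁵ × 0.653) = 13.5 m/s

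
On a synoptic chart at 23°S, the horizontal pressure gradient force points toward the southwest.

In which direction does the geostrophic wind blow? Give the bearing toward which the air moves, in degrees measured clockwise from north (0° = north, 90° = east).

The pressure-gradient force points toward the southwest (bearing 225°).
Geostrophic balance: in the Southern Hemisphere the Coriolis force deflects motion to the left, so the geostrophic wind blows 90° to the left of the pressure-gradient force (low pressure on the right).
Rotating 225° by 90° counterclockwise gives 135° — the wind blows toward the southeast.

135°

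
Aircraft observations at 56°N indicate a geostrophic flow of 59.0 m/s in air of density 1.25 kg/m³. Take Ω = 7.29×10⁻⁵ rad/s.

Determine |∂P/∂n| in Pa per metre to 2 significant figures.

8.9×10⁻³ Pa/m

Coriolis parameter at 56°N:
f = 2Ω sin φ = 2 × 7.29×10⁻⁵ × sin 56° = 1.21×10⁻⁴ s⁻¹
Geostrophic balance rearranged: |∂P/∂n| = f ρ V_g
|∂P/∂n| = 1.21×10⁻⁴ × 1.25 × 59.0 = 8.91×10⁻³ Pa/m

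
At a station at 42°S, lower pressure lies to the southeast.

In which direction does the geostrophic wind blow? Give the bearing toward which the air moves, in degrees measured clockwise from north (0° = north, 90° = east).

045°

The pressure-gradient force points toward the southeast (bearing 135°).
Geostrophic balance: in the Southern Hemisphere the Coriolis force deflects motion to the left, so the geostrophic wind blows 90° to the left of the pressure-gradient force (low pressure on the right).
Rotating 135° by 90° counterclockwise gives 045° — the wind blows toward the northeast.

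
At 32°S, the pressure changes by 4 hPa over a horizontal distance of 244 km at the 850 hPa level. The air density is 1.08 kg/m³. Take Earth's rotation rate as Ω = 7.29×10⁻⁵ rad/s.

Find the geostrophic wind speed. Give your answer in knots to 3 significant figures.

38.2 knots

Coriolis parameter at 32°S:
f = 2Ω sin φ = 2 × 7.29×10⁻⁵ × sin 32° = 7.73×10⁻⁵ s⁻¹
Pressure gradient: |∂P/∂n| = 400 Pa / 244000 m = 1.64×10⁻³ Pa/m
Geostrophic balance (pressure-gradient force = Coriolis force):
V_g = (1/(fρ)) |∂P/∂n| = 1.64×10⁻³ / (7.73×10⁻⁵ × 1.08) = 19.6 m/s
Converting: 19.6 m/s × 1.944 = 38.2 knots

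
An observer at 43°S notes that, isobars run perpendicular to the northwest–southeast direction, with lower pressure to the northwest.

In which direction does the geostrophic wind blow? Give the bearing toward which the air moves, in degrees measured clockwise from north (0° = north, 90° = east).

The pressure-gradient force points toward the northwest (bearing 315°).
Geostrophic balance: in the Southern Hemisphere the Coriolis force deflects motion to the left, so the geostrophic wind blows 90° to the left of the pressure-gradient force (low pressure on the right).
Rotating 315° by 90° counterclockwise gives 225° — the wind blows toward the southwest.

225°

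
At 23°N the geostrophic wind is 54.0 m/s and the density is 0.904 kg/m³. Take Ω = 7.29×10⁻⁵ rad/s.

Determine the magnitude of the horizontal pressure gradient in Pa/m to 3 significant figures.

Coriolis parameter at 23°N:
f = 2Ω sin φ = 2 × 7.29×10⁻⁵ × sin 23° = 5.70×10⁻⁵ s⁻¹
Geostrophic balance rearranged: |∂P/∂n| = f ρ V_g
|∂P/∂n| = 5.70×10⁻⁵ × 0.904 × 54.0 = 2.78×10⁻³ Pa/m

2.78×10⁻³ Pa/m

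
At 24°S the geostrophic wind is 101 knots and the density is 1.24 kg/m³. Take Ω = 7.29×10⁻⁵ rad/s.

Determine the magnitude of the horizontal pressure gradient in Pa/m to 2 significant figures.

3.8×10⁻³ Pa/m

Coriolis parameter at 24°S:
f = 2Ω sin φ = 2 × 7.29×10⁻⁵ × sin 24° = 5.93×10⁻⁵ s⁻¹
Wind speed in SI: 101 knots = 52.0 m/s
Geostrophic balance rearranged: |∂P/∂n| = f ρ V_g
|∂P/∂n| = 5.93×10⁻⁵ × 1.24 × 52.0 = 3.82×10⁻³ Pa/m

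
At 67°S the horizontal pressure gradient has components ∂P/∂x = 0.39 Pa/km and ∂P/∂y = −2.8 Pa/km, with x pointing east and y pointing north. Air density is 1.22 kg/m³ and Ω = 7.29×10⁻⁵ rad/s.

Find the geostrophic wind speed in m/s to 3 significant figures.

Coriolis parameter at 67°S:
f = 2Ω sin φ = 2 × 7.29×10⁻⁵ × sin 67° = 1.34×10⁻⁴ s⁻¹
In the Southern Hemisphere f is negative: f = −1.34×10⁻⁴ s⁻¹.
Component geostrophic relations (x east, y north):
u_g = −(1/(fρ)) ∂P/∂y,  v_g = (1/(fρ)) ∂P/∂x
u_g = −(−2.8×10⁻³)/(−1.34×10⁻⁴ × 1.22) = −17.1 m/s;  v_g = (0.39×10⁻³)/(−1.34×10⁻⁴ × 1.22) = −2.38 m/s
|V_g| = √(u_g² + v_g²) = 17.3 m/s

17.3 m/s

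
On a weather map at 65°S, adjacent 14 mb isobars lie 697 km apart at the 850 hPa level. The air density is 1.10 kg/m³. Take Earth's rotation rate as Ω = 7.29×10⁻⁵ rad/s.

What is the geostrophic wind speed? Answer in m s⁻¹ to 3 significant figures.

13.8 m s⁻¹

Coriolis parameter at 65°S:
f = 2Ω sin φ = 2 × 7.29×10⁻⁵ × sin 65° = 1.32×10⁻⁴ s⁻¹
Pressure gradient: |∂P/∂n| = 1400 Pa / 697000 m = 2.01×10⁻³ Pa/m
Geostrophic balance (pressure-gradient force = Coriolis force):
V_g = (1/(fρ)) |∂P/∂n| = 2.01×10⁻³ / (1.32×10⁻⁴ × 1.10) = 13.8 m/s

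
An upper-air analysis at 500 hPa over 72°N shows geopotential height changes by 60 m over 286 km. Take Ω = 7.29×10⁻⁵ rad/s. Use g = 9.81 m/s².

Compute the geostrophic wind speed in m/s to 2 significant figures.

Coriolis parameter at 72°N:
f = 2Ω sin φ = 2 × 7.29×10⁻⁵ × sin 72° = 1.39×10⁻⁴ s⁻¹
Height gradient: |∂Z/∂n| = 60 m / 286000 m = 2.10×10⁻⁴
On a pressure surface, geostrophic balance gives V_g = (g/f)|∂Z/∂n|:
V_g = 9.81 × 2.10×10⁻⁴ / 1.39×10⁻⁴ = 14.8 m/s

15 m/s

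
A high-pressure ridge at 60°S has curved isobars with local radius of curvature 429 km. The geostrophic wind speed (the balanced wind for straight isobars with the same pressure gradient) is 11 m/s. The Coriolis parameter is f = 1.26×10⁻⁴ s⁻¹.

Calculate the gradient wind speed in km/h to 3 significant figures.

55.3 km/h

Around a high, pressure-gradient force acts outward with centrifugal, so Coriolis balances both:
fV = (1/ρ)|∂P/∂n| + V²/R  →  V² − fR·V + fR·V_g = 0
With fR = 1.26×10⁻⁴ × 429×10³ m = 54.1 m/s:
V = [fR − √((fR)² − 4 fR V_g)]/2 = [54.1 − √(54.1² − 4×54.1×11)]/2 = 15.4 m/s
Supergeostrophic (V > V_g = 11 m/s), as expected around a high.
Converting: 15.4 m/s × 3.6 = 55.3 km/h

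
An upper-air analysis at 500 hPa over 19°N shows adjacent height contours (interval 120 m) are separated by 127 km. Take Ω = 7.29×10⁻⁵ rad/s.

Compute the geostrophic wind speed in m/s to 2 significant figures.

200 m/s

Coriolis parameter at 19°N:
f = 2Ω sin φ = 2 × 7.29×10⁻⁵ × sin 19° = 4.75×10⁻⁵ s⁻¹
Height gradient: |∂Z/∂n| = 120 m / 127000 m = 9.45×10⁻⁴
On a pressure surface, geostrophic balance gives V_g = (g/f)|∂Z/∂n|:
V_g = 9.81 × 9.45×10⁻⁴ / 4.75×10⁻⁵ = 195 m/s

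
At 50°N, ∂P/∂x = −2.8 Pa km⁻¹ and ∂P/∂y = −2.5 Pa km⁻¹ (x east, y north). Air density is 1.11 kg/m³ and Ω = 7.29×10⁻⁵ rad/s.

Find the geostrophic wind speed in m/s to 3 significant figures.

30.3 m/s

Coriolis parameter at 50°N:
f = 2Ω sin φ = 2 × 7.29×10⁻⁵ × sin 50° = 1.12×10⁻⁴ s⁻¹
Component geostrophic relations (x east, y north):
u_g = −(1/(fρ)) ∂P/∂y,  v_g = (1/(fρ)) ∂P/∂x
u_g = −(−2.5×10⁻³)/(1.12×10⁻⁴ × 1.11) = 20.2 m/s;  v_g = (−2.8×10⁻³)/(1.12×10⁻⁴ × 1.11) = −22.6 m/s
|V_g| = √(u_g² + v_g²) = 30.3 m/s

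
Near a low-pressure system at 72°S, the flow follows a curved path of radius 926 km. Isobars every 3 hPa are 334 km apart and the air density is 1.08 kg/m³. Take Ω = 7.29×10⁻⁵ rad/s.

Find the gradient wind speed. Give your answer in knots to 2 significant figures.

Coriolis parameter at 72°S:
f = 2Ω sin φ = 2 × 7.29×10⁻⁵ × sin 72° = 1.39×10⁻⁴ s⁻¹
Pressure gradient: |∂P/∂n| = 300 Pa / 334000 m = 8.98×10⁻⁴ Pa/m
Geostrophic speed: V_g = |∂P/∂n|/(fρ) = 8.98×10⁻⁴/(1.39×10⁻⁴ × 1.08) = 6.00 m/s
Around a low, centrifugal force acts outward with Coriolis, so pressure-gradient force balances both:
(1/ρ)|∂P/∂n| = fV + V²/R  →  V² + fR·V − fR·V_g = 0
With fR = 1.39×10⁻⁴ × 926×10³ m = 128 m/s:
V = [−fR + √((fR)² + 4 fR V_g)]/2 = [−128 + √(128² + 4×128×6)]/2 = 5.74 m/s
Subgeostrophic (V < V_g = 6 m/s), as expected around a low.
Converting: 5.74 m/s × 1.944 = 11 knots

11 knots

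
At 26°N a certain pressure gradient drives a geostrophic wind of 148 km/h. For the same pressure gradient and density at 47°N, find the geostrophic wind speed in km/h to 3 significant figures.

With the same pressure gradient and density, V_g ∝ 1/f ∝ 1/sin φ.
V₂ = V₁ · sin φ₁ / sin φ₂ = 148 × sin 26° / sin 47°
V₂ = 148 × 0.4384/0.7314 = 88.7 km/h

88.7 km/h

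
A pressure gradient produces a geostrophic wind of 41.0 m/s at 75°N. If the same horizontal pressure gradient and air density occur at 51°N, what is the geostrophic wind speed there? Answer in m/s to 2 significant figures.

With the same pressure gradient and density, V_g ∝ 1/f ∝ 1/sin φ.
V₂ = V₁ · sin φ₁ / sin φ₂ = 41.0 × sin 75° / sin 51°
V₂ = 41.0 × 0.9659/0.7771 = 51 m/s

51 m/s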